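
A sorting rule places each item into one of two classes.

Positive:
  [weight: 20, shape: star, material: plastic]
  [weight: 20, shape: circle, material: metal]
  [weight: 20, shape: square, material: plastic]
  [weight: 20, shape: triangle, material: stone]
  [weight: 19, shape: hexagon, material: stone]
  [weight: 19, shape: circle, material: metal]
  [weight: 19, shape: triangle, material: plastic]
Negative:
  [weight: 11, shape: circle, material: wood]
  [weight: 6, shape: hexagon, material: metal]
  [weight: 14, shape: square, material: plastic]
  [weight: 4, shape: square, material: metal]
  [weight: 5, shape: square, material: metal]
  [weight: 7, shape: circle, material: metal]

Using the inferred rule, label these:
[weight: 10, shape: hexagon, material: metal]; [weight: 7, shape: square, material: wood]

'Positive' ⟺ weight ≥ 19.
[weight: 10, shape: hexagon, material: metal]: Negative (weight = 10). [weight: 7, shape: square, material: wood]: Negative (weight = 7).

Negative, Negative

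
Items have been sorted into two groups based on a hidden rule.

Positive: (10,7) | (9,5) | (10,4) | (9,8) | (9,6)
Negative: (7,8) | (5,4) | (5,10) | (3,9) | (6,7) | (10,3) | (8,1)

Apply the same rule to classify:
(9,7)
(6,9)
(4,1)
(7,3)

Positive, Negative, Negative, Negative

The simplest hypothesis consistent with all the labels is: first > second AND sum ≥ 14.
(9,7): 9 > 7, 9+7 = 16 — meets the rule, so Positive.
(6,9): 6 < 9, 6+9 = 15 — does not pass, so Negative.
(4,1): 4 > 1, 4+1 = 5 — does not pass, so Negative.
(7,3): 7 > 3, 7+3 = 10 — does not pass, so Negative.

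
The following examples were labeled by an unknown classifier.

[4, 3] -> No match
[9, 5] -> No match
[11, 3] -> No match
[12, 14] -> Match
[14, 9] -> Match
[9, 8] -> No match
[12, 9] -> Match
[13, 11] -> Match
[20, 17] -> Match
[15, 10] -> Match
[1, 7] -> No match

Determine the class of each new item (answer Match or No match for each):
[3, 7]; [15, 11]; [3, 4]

No match, Match, No match

The simplest hypothesis consistent with all the labels is: sum ≥ 21.
[3, 7]: 3+7 = 10, lacks this property → No match.
[15, 11]: 15+11 = 26, matches → Match.
[3, 4]: 3+4 = 7, lacks this property → No match.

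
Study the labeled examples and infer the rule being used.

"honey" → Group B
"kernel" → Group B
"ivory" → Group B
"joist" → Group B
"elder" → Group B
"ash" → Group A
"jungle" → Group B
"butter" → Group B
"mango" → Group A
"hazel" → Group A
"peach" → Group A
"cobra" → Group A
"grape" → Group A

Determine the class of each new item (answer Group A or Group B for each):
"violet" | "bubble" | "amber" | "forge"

Group B, Group B, Group A, Group B

Every 'Group A' example satisfies: contains 'a'. None of the 'Group B' examples do.
"violet" — no 'a', hence Group B. "bubble" — no 'a', hence Group B. "amber" — has 'a', hence Group A. "forge" — no 'a', hence Group B.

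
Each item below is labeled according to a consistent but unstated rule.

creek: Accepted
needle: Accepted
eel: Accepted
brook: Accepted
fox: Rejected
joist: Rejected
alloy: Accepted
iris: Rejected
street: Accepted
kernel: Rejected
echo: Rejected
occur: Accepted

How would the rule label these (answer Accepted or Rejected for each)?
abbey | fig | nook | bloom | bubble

Accepted, Rejected, Accepted, Accepted, Accepted

Comparing the two groups points to one rule — has a double letter.
Accepted: abbey, since 'bb' doubled.
Rejected: fig, since no doubled letter.
Accepted: nook, since 'oo' doubled.
Accepted: bloom, since 'oo' doubled.
Accepted: bubble, since 'bb' doubled.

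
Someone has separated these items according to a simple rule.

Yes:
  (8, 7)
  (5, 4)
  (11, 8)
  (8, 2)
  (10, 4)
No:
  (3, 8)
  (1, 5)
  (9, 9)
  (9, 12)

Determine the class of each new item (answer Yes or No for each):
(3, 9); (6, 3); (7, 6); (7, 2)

No, Yes, Yes, Yes

The common property of the 'Yes' items is: first > second. No 'No' item has it.
No: (3, 9), since 3 < 9.
Yes: (6, 3), since 6 > 3.
Yes: (7, 6), since 7 > 6.
Yes: (7, 2), since 7 > 2.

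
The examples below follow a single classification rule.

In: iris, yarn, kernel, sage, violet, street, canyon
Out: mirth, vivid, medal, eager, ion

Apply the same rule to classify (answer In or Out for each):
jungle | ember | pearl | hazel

A rule that fits every label: even length — true of each 'In' example, false of each 'Out' one.

In, Out, Out, Out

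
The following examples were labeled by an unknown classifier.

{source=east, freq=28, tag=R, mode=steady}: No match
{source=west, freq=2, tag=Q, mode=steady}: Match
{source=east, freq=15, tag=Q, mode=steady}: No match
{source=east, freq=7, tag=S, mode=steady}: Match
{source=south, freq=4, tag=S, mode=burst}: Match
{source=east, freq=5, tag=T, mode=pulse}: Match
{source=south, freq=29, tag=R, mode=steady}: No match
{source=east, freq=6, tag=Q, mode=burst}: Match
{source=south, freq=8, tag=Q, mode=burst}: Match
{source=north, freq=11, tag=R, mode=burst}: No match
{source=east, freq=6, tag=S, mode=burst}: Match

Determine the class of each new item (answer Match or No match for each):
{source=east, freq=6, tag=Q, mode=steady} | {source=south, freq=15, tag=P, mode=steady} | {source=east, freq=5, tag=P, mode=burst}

Match, No match, Match

The classifier is using: freq ≤ 8.
{source=east, freq=6, tag=Q, mode=steady}: freq = 6 — meets the rule, so Match. {source=south, freq=15, tag=P, mode=steady}: freq = 15 — lacks this property, so No match. {source=east, freq=5, tag=P, mode=burst}: freq = 5 — meets the rule, so Match.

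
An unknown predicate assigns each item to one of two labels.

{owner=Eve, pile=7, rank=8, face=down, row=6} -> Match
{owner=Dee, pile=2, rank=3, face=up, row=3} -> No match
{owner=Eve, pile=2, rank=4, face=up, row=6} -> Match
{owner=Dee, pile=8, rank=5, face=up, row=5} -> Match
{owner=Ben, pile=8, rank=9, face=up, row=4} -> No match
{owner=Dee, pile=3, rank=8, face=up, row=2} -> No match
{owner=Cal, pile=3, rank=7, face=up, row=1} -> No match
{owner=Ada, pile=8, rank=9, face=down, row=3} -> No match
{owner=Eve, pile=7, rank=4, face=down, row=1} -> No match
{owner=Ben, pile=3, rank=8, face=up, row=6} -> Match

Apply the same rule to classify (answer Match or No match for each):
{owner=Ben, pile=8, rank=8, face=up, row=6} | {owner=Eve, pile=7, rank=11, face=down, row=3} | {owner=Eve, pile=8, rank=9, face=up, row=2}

The rule appears to be: row ≥ 5.

Match, No match, No match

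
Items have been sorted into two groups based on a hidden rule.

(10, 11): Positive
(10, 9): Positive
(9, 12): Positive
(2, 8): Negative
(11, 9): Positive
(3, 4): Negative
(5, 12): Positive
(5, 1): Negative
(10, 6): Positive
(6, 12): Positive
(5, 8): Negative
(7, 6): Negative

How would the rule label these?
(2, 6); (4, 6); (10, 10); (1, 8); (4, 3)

Negative, Negative, Positive, Negative, Negative

The common property of the 'Positive' items is: sum ≥ 16. No 'Negative' item has it.
(2, 6) — 2+6 = 8, hence Negative. (4, 6) — 4+6 = 10, hence Negative. (10, 10) — 10+10 = 20, hence Positive. (1, 8) — 1+8 = 9, hence Negative. (4, 3) — 4+3 = 7, hence Negative.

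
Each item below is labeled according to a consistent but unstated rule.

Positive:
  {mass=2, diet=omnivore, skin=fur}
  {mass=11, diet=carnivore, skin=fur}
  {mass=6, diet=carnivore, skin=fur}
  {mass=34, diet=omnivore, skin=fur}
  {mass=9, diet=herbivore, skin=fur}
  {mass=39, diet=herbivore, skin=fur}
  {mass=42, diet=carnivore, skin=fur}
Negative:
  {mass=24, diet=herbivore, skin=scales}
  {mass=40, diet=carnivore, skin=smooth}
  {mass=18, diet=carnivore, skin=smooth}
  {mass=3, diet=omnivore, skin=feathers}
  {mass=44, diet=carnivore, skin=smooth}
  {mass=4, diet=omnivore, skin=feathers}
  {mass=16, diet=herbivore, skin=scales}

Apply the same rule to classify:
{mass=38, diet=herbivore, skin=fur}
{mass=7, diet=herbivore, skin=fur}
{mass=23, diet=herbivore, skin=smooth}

Positive, Positive, Negative

The simplest hypothesis consistent with all the labels is: skin is fur.
Positive: {mass=38, diet=herbivore, skin=fur}, since skin is fur. Positive: {mass=7, diet=herbivore, skin=fur}, since skin is fur. Negative: {mass=23, diet=herbivore, skin=smooth}, since skin is smooth.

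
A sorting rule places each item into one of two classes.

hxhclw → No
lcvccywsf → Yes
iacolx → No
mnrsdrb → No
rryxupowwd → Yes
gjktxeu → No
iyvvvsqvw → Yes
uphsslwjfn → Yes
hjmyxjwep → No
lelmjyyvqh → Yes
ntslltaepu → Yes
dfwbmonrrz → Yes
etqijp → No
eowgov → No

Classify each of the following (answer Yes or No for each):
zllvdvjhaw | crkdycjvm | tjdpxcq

Yes, No, No

The rule appears to be: has a double letter.
zllvdvjhaw: 'll' doubled, satisfies this → Yes. crkdycjvm: no doubled letter, lacks this property → No. tjdpxcq: no doubled letter, lacks this property → No.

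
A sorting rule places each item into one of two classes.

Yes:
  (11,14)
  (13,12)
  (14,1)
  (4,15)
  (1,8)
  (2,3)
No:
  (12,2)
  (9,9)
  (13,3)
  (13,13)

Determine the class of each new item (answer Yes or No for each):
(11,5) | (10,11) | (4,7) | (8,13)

No, Yes, Yes, Yes

The distinguishing property — sum is odd — holds for all the 'Yes' cases and none of the 'No' cases.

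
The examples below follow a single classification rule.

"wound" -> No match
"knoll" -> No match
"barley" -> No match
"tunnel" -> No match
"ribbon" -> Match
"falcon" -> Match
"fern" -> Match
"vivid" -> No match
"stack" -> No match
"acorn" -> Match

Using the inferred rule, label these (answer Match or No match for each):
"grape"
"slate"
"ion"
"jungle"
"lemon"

No match, No match, Match, No match, Match

Comparing the two groups points to one rule — ends with 'n'.
"grape" → ends with 'e' → No match. "slate" → ends with 'e' → No match. "ion" → ends with 'n' → Match. "jungle" → ends with 'e' → No match. "lemon" → ends with 'n' → Match.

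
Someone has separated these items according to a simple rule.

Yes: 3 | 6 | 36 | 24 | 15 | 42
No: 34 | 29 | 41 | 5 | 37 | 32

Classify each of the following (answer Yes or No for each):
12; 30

Yes, Yes

The rule appears to be: multiple of 3.
Yes: 12, since 12 = 3·4. Yes: 30, since 30 = 3·10.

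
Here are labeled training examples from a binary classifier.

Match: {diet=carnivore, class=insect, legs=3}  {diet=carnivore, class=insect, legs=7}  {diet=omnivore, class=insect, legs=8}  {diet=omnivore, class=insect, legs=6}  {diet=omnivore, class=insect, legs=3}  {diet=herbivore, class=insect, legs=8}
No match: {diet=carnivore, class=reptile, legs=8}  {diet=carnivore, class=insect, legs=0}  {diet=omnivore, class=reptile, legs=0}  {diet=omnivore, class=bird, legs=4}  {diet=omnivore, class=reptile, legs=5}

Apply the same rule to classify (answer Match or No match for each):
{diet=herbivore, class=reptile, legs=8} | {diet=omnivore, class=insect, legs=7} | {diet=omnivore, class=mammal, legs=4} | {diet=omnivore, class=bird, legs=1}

No match, Match, No match, No match

'Match' ⟺ class is insect AND legs ≥ 3.
No match: {diet=herbivore, class=reptile, legs=8}, since class is reptile, legs = 8.
Match: {diet=omnivore, class=insect, legs=7}, since class is insect, legs = 7.
No match: {diet=omnivore, class=mammal, legs=4}, since class is mammal, legs = 4.
No match: {diet=omnivore, class=bird, legs=1}, since class is bird, legs = 1.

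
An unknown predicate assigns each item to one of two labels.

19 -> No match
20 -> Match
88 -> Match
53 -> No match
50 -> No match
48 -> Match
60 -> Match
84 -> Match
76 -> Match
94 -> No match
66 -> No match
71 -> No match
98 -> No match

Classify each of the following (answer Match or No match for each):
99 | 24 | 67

No match, Match, No match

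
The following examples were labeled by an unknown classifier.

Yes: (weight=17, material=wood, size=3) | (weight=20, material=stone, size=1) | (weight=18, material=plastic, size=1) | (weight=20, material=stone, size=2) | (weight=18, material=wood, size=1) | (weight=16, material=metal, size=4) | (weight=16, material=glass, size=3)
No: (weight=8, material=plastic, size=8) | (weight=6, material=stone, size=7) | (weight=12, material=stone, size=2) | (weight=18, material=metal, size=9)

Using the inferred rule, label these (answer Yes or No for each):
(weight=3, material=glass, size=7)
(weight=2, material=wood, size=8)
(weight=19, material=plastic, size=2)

No, No, Yes

The rule appears to be: size ≤ 4 AND weight ≥ 16.
(weight=3, material=glass, size=7): No (size = 7, weight = 3).
(weight=2, material=wood, size=8): No (size = 8, weight = 2).
(weight=19, material=plastic, size=2): Yes (size = 2, weight = 19).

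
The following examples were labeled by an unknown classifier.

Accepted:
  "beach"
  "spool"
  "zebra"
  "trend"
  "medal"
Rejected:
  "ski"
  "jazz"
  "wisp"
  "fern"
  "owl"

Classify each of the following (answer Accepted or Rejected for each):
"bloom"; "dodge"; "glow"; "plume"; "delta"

The distinguishing property — length 5 — holds for all the 'Accepted' cases and none of the 'Rejected' cases.
"bloom": length 5, checks out → Accepted.
"dodge": length 5, checks out → Accepted.
"glow": length 4, lacks this property → Rejected.
"plume": length 5, checks out → Accepted.
"delta": length 5, checks out → Accepted.

Accepted, Accepted, Rejected, Accepted, Accepted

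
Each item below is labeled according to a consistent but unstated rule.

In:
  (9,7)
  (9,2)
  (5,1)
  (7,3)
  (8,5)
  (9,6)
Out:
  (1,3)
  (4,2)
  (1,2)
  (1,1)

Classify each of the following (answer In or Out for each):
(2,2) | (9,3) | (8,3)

The simplest hypothesis consistent with all the labels is: first ≥ 5.

Out, In, In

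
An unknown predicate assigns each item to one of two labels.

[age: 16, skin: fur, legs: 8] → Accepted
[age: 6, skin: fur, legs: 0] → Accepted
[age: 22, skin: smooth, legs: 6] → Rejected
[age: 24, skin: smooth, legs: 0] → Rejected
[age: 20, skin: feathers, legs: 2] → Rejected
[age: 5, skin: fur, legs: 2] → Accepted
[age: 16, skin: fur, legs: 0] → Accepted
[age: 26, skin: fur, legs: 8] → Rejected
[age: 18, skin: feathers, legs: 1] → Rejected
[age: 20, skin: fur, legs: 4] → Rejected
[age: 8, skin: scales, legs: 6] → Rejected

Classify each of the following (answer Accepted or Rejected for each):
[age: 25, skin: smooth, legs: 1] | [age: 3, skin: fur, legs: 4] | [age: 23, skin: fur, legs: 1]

The classifier is using: skin is fur AND age ≤ 16.
[age: 25, skin: smooth, legs: 1] — skin is smooth, age = 25, hence Rejected. [age: 3, skin: fur, legs: 4] — skin is fur, age = 3, hence Accepted. [age: 23, skin: fur, legs: 1] — skin is fur, age = 23, hence Rejected.

Rejected, Accepted, Rejected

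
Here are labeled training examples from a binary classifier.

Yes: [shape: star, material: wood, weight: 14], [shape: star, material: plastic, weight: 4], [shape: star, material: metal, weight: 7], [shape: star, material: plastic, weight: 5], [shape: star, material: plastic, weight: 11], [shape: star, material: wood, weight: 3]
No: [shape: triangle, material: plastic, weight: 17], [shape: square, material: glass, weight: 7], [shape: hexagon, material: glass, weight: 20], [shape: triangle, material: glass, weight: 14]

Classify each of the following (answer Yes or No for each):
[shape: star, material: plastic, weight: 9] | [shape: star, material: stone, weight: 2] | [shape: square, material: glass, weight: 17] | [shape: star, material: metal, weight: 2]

Yes, Yes, No, Yes

Rule: shape is star. This holds for each 'Yes' example and fails for each 'No' one.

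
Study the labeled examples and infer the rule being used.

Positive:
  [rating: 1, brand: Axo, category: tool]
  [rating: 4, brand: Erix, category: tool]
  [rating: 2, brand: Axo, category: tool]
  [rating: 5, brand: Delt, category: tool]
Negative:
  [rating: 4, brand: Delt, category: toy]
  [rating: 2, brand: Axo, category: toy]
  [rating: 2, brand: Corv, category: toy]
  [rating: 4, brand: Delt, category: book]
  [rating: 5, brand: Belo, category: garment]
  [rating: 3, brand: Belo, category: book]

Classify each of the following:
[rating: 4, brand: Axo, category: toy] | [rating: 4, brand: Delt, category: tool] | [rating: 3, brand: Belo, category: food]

A rule that fits every label: category is tool — true of each 'Positive' example, false of each 'Negative' one.

Negative, Positive, Negative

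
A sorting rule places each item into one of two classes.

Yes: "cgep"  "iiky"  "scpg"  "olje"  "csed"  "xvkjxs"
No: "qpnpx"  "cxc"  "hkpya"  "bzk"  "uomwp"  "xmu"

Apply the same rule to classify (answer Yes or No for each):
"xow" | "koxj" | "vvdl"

No, Yes, Yes

The classifier is using: even length.
"xow" — length 3, hence No. "koxj" — length 4, hence Yes. "vvdl" — length 4, hence Yes.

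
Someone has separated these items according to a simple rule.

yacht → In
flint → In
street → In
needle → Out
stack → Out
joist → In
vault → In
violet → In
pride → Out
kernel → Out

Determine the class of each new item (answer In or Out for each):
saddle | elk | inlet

One predicate separates the groups cleanly: ends with 't'.
saddle: ends with 'e' — doesn't qualify, so Out.
elk: ends with 'k' — doesn't qualify, so Out.
inlet: ends with 't' — has this property, so In.

Out, Out, In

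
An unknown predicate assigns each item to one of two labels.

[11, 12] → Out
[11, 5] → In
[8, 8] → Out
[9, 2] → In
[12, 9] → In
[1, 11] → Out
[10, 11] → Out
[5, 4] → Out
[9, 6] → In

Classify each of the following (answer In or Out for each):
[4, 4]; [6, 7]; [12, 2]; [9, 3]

The rule appears to be: first > second AND sum ≥ 11.

Out, Out, In, In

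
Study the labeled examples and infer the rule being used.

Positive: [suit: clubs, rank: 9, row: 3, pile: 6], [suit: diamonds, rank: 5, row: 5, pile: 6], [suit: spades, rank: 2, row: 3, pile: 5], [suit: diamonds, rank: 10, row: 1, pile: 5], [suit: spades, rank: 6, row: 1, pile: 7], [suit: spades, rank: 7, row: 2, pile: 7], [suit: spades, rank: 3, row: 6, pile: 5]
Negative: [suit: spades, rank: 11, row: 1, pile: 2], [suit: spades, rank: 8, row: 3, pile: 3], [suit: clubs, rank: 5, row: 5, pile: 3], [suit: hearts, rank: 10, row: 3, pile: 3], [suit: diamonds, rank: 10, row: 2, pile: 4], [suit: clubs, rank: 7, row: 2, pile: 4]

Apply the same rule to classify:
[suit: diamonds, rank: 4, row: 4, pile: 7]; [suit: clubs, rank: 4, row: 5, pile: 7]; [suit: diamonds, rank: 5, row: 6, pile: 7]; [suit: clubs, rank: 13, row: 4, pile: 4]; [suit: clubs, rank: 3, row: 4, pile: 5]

Positive, Positive, Positive, Negative, Positive

A rule that fits every label: pile ≥ 5 — true of each 'Positive' example, false of each 'Negative' one.
Positive: [suit: diamonds, rank: 4, row: 4, pile: 7], since pile = 7.
Positive: [suit: clubs, rank: 4, row: 5, pile: 7], since pile = 7.
Positive: [suit: diamonds, rank: 5, row: 6, pile: 7], since pile = 7.
Negative: [suit: clubs, rank: 13, row: 4, pile: 4], since pile = 4.
Positive: [suit: clubs, rank: 3, row: 4, pile: 5], since pile = 5.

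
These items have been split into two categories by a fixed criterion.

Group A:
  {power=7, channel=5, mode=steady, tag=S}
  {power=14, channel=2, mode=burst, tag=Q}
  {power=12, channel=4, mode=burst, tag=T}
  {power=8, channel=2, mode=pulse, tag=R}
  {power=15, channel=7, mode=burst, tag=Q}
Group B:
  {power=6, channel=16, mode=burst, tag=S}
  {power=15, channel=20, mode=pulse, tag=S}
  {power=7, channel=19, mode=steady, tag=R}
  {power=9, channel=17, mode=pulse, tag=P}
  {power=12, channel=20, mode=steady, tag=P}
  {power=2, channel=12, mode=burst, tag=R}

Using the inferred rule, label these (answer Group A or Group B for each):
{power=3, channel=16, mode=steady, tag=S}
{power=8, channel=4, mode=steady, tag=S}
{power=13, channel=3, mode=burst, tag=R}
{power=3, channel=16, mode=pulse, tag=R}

Every 'Group A' example satisfies: channel ≤ 7. None of the 'Group B' examples do.

Group B, Group A, Group A, Group B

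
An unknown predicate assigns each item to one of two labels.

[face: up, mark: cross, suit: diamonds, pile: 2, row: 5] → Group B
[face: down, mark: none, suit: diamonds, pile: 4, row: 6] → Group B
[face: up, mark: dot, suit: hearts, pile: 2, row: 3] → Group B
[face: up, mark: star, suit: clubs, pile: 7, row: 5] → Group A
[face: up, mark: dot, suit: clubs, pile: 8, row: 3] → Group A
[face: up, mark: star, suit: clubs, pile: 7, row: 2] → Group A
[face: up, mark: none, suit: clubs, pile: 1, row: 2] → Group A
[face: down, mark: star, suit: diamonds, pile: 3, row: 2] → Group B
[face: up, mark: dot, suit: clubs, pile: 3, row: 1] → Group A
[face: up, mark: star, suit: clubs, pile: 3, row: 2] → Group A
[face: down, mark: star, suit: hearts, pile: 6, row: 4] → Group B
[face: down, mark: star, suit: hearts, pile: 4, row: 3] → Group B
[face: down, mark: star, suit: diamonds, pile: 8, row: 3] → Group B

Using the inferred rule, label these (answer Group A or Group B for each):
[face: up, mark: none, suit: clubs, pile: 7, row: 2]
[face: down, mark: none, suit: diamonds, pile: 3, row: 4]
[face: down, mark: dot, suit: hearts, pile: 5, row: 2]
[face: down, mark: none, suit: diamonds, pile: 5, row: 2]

The rule appears to be: suit is clubs.
[face: up, mark: none, suit: clubs, pile: 7, row: 2] → suit is clubs → Group A.
[face: down, mark: none, suit: diamonds, pile: 3, row: 4] → suit is diamonds → Group B.
[face: down, mark: dot, suit: hearts, pile: 5, row: 2] → suit is hearts → Group B.
[face: down, mark: none, suit: diamonds, pile: 5, row: 2] → suit is diamonds → Group B.

Group A, Group B, Group B, Group B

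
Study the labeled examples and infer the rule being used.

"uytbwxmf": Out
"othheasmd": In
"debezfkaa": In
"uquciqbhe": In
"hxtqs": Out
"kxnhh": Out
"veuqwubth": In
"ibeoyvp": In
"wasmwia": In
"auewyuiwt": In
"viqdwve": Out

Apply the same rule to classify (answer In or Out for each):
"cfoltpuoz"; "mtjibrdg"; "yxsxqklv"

In, Out, Out

The common property of the 'In' items is: has ≥ 3 vowels. No 'Out' item has it.
In: "cfoltpuoz", since 3 vowels. Out: "mtjibrdg", since 1 vowel. Out: "yxsxqklv", since 0 vowels.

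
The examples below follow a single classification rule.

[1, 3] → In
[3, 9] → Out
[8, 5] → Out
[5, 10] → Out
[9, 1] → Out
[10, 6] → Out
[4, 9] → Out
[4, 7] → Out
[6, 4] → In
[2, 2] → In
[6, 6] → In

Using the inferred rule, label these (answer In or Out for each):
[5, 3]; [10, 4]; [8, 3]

In, Out, Out

The distinguishing property — max ≤ 6 — holds for all the 'In' cases and none of the 'Out' cases.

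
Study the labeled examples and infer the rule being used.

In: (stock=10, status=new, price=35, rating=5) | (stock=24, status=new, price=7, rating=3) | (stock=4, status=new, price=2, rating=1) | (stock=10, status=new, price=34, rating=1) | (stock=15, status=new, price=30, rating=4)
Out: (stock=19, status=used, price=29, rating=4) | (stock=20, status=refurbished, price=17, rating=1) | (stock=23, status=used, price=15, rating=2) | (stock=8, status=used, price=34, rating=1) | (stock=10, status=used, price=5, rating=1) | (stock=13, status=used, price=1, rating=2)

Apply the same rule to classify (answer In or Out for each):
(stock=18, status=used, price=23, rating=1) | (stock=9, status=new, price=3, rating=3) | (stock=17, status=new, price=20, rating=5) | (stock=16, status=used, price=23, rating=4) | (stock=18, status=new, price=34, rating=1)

Out, In, In, Out, In

Checking candidate rules against both groups, what survives is: status is new.
(stock=18, status=used, price=23, rating=1) — status is used, hence Out.
(stock=9, status=new, price=3, rating=3) — status is new, hence In.
(stock=17, status=new, price=20, rating=5) — status is new, hence In.
(stock=16, status=used, price=23, rating=4) — status is used, hence Out.
(stock=18, status=new, price=34, rating=1) — status is new, hence In.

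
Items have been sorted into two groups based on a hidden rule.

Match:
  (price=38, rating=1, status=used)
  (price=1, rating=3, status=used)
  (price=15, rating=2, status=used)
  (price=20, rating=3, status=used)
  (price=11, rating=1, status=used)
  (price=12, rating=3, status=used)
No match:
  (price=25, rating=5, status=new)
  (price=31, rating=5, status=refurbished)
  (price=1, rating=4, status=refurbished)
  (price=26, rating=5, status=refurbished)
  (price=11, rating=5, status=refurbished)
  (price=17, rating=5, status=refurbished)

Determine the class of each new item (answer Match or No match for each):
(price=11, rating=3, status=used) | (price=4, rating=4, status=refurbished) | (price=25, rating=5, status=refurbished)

Match, No match, No match

The distinguishing property — status is used — holds for all the 'Match' cases and none of the 'No match' cases.
(price=11, rating=3, status=used) — status is used, hence Match.
(price=4, rating=4, status=refurbished) — status is refurbished, hence No match.
(price=25, rating=5, status=refurbished) — status is refurbished, hence No match.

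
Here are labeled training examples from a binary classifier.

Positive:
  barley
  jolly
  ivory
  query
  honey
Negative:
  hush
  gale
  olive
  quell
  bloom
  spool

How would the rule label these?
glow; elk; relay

The distinguishing property — contains 'y' — holds for all the 'Positive' cases and none of the 'Negative' cases.
glow → no 'y' → Negative. elk → no 'y' → Negative. relay → has 'y' → Positive.

Negative, Negative, Positive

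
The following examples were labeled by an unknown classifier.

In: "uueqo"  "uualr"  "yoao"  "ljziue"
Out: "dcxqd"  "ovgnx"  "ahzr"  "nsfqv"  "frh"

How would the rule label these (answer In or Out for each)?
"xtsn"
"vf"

The simplest hypothesis consistent with all the labels is: has ≥ 2 vowels.
"xtsn": 0 vowels, does not pass → Out.
"vf": 0 vowels, does not pass → Out.

Out, Out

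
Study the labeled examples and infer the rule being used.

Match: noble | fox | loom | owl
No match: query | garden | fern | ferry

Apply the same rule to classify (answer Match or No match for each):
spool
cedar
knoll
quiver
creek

Match, No match, Match, No match, No match

The pattern is that an item is 'Match' exactly when: contains 'o'.
spool → has 'o' → Match.
cedar → no 'o' → No match.
knoll → has 'o' → Match.
quiver → no 'o' → No match.
creek → no 'o' → No match.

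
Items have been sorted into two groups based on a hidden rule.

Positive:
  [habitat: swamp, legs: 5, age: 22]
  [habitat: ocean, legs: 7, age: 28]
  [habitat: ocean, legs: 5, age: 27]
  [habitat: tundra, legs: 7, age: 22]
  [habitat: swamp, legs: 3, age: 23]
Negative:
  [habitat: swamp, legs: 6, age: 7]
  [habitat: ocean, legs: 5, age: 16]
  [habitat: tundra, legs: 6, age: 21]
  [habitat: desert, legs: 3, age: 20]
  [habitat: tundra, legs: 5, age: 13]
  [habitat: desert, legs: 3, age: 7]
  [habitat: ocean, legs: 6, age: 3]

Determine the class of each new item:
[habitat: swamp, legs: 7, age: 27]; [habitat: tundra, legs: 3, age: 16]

Positive, Negative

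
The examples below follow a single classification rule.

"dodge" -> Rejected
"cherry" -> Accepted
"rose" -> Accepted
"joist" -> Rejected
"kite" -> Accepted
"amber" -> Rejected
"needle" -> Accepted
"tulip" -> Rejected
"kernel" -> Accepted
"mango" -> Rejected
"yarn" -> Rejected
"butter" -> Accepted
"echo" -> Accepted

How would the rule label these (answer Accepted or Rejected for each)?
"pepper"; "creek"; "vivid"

One predicate separates the groups cleanly: even length AND contains 'e'.
Accepted: "pepper", since length 6, has 'e'. Rejected: "creek", since length 5, has 'e'. Rejected: "vivid", since length 5, no 'e'.

Accepted, Rejected, Rejected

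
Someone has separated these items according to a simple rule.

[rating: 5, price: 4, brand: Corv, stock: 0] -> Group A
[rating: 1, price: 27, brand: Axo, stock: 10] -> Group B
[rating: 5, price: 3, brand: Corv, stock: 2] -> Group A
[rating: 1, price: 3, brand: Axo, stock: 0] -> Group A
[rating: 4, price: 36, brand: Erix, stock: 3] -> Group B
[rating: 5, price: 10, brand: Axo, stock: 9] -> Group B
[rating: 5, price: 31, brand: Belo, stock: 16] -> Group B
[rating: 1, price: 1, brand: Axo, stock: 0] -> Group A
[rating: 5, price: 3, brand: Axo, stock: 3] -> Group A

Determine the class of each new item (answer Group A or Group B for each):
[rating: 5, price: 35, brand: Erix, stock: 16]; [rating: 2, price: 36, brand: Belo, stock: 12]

The simplest hypothesis consistent with all the labels is: price ≤ 4.
[rating: 5, price: 35, brand: Erix, stock: 16] → price = 35 → Group B.
[rating: 2, price: 36, brand: Belo, stock: 12] → price = 36 → Group B.

Group B, Group B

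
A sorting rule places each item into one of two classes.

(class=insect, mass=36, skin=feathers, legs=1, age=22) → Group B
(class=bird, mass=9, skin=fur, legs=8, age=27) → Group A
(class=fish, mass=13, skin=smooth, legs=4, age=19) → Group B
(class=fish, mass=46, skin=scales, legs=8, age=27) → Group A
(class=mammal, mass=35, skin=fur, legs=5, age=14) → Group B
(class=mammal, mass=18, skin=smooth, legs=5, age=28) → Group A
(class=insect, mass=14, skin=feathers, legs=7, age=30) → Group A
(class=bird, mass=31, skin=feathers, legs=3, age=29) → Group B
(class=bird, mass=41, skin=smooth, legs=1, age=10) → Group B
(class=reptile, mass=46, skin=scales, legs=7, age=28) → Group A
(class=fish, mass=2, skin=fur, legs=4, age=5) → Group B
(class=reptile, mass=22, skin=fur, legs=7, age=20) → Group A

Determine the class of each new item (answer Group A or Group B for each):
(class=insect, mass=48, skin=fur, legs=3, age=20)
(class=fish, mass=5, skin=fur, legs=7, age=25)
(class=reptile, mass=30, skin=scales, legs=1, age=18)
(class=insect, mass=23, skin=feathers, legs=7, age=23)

Group B, Group A, Group B, Group A

The classifier is using: age ≥ 19 AND legs ≥ 5.
(class=insect, mass=48, skin=fur, legs=3, age=20): age = 20, legs = 3, fails this test → Group B. (class=fish, mass=5, skin=fur, legs=7, age=25): age = 25, legs = 7, fits → Group A. (class=reptile, mass=30, skin=scales, legs=1, age=18): age = 18, legs = 1, fails this test → Group B. (class=insect, mass=23, skin=feathers, legs=7, age=23): age = 23, legs = 7, fits → Group A.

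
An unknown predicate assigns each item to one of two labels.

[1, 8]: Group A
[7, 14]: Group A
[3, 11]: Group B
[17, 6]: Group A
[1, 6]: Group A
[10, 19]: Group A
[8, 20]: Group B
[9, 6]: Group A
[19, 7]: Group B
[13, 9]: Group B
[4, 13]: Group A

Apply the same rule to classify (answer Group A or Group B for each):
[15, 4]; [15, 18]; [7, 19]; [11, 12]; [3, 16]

Group A, Group A, Group B, Group A, Group A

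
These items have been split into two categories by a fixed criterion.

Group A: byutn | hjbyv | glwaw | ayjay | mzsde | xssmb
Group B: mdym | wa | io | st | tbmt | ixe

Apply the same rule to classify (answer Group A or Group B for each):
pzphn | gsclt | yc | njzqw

All 'Group A' examples share one property — length 5 — and every 'Group B' example lacks it.
pzphn: Group A (length 5).
gsclt: Group A (length 5).
yc: Group B (length 2).
njzqw: Group A (length 5).

Group A, Group A, Group B, Group A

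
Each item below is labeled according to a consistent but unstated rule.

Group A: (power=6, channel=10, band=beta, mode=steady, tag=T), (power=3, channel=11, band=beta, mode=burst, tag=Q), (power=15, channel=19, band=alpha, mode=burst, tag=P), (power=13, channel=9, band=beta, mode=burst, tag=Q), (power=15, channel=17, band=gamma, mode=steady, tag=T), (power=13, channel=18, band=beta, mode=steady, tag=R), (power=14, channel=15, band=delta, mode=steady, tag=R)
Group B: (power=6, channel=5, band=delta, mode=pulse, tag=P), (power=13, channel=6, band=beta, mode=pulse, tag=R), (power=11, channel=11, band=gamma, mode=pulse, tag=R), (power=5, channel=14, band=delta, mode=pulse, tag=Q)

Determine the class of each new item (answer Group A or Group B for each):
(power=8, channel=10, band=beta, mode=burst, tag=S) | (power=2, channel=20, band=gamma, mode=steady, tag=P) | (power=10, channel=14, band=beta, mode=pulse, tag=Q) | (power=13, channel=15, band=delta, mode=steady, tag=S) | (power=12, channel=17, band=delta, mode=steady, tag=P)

Group A, Group A, Group B, Group A, Group A

Rule: mode is not pulse. This holds for each 'Group A' example and fails for each 'Group B' one.
(power=8, channel=10, band=beta, mode=burst, tag=S) → mode is burst → Group A.
(power=2, channel=20, band=gamma, mode=steady, tag=P) → mode is steady → Group A.
(power=10, channel=14, band=beta, mode=pulse, tag=Q) → mode is pulse → Group B.
(power=13, channel=15, band=delta, mode=steady, tag=S) → mode is steady → Group A.
(power=12, channel=17, band=delta, mode=steady, tag=P) → mode is steady → Group A.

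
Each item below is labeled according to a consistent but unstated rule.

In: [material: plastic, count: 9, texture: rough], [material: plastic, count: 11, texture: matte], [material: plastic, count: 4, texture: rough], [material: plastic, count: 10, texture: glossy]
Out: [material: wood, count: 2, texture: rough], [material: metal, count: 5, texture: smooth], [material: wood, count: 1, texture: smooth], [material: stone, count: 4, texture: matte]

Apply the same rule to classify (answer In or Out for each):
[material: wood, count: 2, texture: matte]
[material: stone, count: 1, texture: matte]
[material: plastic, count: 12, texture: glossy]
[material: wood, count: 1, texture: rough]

Out, Out, In, Out

A rule that fits every label: material is plastic — true of each 'In' example, false of each 'Out' one.
[material: wood, count: 2, texture: matte] → material is wood → Out. [material: stone, count: 1, texture: matte] → material is stone → Out. [material: plastic, count: 12, texture: glossy] → material is plastic → In. [material: wood, count: 1, texture: rough] → material is wood → Out.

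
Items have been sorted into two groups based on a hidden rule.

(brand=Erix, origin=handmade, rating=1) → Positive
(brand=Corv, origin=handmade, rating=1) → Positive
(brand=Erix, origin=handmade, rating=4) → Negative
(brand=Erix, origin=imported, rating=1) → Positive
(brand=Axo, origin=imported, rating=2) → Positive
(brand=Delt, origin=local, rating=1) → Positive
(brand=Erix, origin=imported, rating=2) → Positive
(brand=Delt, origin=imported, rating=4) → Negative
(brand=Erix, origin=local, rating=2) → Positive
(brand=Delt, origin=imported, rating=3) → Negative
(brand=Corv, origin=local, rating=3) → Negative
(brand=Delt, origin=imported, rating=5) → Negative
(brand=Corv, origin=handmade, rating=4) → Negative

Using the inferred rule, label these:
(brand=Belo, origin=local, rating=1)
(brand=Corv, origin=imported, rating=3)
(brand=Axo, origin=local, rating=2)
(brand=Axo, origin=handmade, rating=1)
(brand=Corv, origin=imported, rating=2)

Positive, Negative, Positive, Positive, Positive

The rule appears to be: rating ≤ 2.
(brand=Belo, origin=local, rating=1) — rating = 1, hence Positive.
(brand=Corv, origin=imported, rating=3) — rating = 3, hence Negative.
(brand=Axo, origin=local, rating=2) — rating = 2, hence Positive.
(brand=Axo, origin=handmade, rating=1) — rating = 1, hence Positive.
(brand=Corv, origin=imported, rating=2) — rating = 2, hence Positive.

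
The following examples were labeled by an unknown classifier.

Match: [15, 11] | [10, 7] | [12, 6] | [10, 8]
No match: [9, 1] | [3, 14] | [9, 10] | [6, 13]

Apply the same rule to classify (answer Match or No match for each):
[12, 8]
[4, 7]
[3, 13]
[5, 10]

'Match' ⟺ first ≥ 10.
[12, 8]: Match (first 12).
[4, 7]: No match (first 4).
[3, 13]: No match (first 3).
[5, 10]: No match (first 5).

Match, No match, No match, No match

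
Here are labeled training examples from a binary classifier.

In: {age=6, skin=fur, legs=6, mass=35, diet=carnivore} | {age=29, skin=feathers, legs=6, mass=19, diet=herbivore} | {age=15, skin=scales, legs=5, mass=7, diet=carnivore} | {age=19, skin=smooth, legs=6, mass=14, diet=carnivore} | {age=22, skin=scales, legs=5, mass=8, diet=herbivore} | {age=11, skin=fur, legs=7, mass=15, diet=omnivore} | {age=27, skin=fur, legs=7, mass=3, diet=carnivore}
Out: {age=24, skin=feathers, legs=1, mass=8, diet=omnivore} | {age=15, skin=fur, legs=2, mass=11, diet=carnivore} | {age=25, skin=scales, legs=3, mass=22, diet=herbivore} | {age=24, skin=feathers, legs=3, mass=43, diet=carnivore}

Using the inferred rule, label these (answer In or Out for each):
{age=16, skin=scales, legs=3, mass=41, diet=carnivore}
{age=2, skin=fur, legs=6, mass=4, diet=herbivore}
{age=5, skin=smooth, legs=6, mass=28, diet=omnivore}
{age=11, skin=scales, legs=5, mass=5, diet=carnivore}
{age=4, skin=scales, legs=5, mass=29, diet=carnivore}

Out, In, In, In, In

The common property of the 'In' items is: legs ≥ 5. No 'Out' item has it.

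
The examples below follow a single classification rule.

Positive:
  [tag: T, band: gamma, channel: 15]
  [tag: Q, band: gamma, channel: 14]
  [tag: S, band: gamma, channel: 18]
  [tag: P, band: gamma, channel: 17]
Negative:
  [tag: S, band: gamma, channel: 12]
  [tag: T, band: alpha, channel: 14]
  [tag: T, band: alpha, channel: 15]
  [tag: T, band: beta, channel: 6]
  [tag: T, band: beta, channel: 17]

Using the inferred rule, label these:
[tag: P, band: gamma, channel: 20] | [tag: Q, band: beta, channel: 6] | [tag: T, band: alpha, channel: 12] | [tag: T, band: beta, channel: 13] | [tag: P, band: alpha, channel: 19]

The rule appears to be: band is gamma AND channel ≥ 14.

Positive, Negative, Negative, Negative, Negative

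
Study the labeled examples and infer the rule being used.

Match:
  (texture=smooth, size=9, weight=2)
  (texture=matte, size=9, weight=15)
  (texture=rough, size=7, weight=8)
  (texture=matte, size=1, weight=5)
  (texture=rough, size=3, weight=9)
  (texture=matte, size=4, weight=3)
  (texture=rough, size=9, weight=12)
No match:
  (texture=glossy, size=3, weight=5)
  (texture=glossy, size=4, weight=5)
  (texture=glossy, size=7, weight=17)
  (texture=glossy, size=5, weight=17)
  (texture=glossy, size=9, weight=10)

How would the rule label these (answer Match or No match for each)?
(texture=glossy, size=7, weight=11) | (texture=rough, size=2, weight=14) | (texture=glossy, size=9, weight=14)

No match, Match, No match

The distinguishing property — texture is not glossy — holds for all the 'Match' cases and none of the 'No match' cases.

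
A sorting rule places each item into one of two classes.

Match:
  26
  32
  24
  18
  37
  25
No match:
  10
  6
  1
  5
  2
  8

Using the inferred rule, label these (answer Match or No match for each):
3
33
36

No match, Match, Match

One predicate separates the groups cleanly: at least 18.
3: 3 < 18 — doesn't match, so No match.
33: 33 ≥ 18 — fits, so Match.
36: 36 ≥ 18 — fits, so Match.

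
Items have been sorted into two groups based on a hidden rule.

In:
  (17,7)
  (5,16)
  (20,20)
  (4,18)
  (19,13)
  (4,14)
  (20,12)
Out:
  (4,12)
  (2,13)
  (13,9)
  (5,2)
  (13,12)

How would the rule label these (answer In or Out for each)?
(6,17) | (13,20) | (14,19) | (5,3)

In, In, In, Out

The pattern is that an item is 'In' exactly when: max ≥ 14.
(6,17): max 17, passes → In. (13,20): max 20, passes → In. (14,19): max 19, passes → In. (5,3): max 5, does not fit → Out.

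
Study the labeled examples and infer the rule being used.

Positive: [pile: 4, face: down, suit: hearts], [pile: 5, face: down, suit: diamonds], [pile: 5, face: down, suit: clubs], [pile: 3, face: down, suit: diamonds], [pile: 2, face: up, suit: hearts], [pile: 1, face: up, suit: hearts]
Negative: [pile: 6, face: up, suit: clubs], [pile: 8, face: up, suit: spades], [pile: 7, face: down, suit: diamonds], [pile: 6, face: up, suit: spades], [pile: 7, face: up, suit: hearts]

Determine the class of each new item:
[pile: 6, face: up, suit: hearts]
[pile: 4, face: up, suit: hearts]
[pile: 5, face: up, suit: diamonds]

Negative, Positive, Positive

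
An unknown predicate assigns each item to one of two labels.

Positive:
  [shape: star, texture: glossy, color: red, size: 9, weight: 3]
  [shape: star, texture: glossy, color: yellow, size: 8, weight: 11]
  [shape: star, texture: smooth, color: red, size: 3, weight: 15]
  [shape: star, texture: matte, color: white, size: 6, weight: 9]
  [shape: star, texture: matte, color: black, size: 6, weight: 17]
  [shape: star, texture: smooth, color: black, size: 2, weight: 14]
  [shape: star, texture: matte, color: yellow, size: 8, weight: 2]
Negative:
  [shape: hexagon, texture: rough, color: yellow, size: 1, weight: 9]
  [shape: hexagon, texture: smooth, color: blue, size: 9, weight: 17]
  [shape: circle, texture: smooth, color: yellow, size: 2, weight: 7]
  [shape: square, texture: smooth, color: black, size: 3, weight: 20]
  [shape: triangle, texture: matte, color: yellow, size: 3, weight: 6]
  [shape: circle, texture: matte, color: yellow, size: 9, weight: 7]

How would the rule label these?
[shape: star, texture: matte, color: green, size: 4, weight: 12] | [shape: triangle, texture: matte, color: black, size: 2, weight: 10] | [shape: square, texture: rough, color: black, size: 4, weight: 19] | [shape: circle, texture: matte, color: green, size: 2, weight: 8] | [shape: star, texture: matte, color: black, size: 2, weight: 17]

All 'Positive' examples share one property — shape is star — and every 'Negative' example lacks it.
Positive: [shape: star, texture: matte, color: green, size: 4, weight: 12], since shape is star.
Negative: [shape: triangle, texture: matte, color: black, size: 2, weight: 10], since shape is triangle.
Negative: [shape: square, texture: rough, color: black, size: 4, weight: 19], since shape is square.
Negative: [shape: circle, texture: matte, color: green, size: 2, weight: 8], since shape is circle.
Positive: [shape: star, texture: matte, color: black, size: 2, weight: 17], since shape is star.

Positive, Negative, Negative, Negative, Positive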